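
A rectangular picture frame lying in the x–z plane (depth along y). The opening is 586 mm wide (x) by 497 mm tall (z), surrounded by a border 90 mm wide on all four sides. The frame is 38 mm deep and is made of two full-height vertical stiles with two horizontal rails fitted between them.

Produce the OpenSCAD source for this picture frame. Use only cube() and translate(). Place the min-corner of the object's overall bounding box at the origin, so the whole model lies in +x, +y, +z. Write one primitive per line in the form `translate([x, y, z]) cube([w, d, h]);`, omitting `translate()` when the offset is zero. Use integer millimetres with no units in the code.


cube([90, 38, 677]);
translate([676, 0, 0]) cube([90, 38, 677]);
translate([90, 0, 0]) cube([586, 38, 90]);
translate([90, 0, 587]) cube([586, 38, 90]);


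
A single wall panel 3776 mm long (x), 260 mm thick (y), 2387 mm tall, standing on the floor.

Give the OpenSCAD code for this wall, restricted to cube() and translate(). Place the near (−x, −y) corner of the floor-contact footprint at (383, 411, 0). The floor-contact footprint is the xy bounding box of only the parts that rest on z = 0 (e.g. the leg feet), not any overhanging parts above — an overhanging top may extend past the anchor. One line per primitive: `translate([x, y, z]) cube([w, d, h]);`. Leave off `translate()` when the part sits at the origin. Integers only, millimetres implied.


translate([383, 411, 0]) cube([3776, 260, 2387]);


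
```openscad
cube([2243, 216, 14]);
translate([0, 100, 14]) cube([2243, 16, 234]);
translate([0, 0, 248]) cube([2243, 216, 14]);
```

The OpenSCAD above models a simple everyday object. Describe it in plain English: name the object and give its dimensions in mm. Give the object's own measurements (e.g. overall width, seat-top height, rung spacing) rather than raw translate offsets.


An I-beam lying along x, 2243 mm long. Overall section height 262 mm. Two flanges 216 mm wide (y) and 14 mm thick, one on the floor and one at the top; a web 16 mm thick runs between them, centred on the flange width.


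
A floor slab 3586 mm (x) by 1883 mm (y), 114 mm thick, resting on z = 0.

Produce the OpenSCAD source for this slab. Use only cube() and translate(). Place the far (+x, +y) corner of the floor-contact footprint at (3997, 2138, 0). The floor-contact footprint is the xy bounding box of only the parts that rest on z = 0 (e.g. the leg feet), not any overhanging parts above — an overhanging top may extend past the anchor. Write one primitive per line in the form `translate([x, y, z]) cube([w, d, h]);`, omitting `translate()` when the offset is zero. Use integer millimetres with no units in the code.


translate([411, 255, 0]) cube([3586, 1883, 114]);


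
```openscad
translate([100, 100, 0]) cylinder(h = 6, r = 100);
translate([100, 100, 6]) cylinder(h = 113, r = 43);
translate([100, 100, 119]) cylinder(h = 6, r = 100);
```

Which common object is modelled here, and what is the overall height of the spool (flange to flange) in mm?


A spool. The overall height is 125 mm.

Three coaxial cylinders, large–small–large — a spool. Two 6 mm flanges and a 113 mm core give 6 + 113 + 6 = 125 mm.


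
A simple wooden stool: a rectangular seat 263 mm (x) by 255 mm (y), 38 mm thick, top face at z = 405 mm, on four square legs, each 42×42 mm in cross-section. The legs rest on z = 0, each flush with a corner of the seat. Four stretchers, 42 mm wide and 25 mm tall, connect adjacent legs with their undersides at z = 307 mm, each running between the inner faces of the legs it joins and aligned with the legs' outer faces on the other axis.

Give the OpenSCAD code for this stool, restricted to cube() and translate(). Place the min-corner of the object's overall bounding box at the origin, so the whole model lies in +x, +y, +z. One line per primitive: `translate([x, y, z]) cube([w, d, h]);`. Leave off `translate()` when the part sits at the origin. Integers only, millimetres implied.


translate([0, 0, 367]) cube([263, 255, 38]);
cube([42, 42, 367]);
translate([221, 0, 0]) cube([42, 42, 367]);
translate([0, 213, 0]) cube([42, 42, 367]);
translate([221, 213, 0]) cube([42, 42, 367]);
translate([42, 0, 307]) cube([179, 42, 25]);
translate([42, 213, 307]) cube([179, 42, 25]);
translate([0, 42, 307]) cube([42, 171, 25]);
translate([221, 42, 307]) cube([42, 171, 25]);


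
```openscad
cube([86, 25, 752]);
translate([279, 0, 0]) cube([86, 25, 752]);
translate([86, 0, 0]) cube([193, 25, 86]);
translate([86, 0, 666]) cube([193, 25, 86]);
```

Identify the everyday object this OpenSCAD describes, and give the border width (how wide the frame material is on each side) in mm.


A picture frame. The border width is 86 mm.

Four thin pieces enclosing a rectangular opening — a picture frame. The two full-height stiles are 752 mm tall; the top rail sits at z = 666 and is 86 mm tall, so the border above the opening is 752 − 666 = 86 mm, matching the stile x-width.


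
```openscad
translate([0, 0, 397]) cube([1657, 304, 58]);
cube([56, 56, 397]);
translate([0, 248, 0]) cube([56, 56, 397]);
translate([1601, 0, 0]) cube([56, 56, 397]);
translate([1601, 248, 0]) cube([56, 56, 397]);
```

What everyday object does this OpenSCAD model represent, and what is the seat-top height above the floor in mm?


A bench. The seat-top height is 455 mm.

A long slab on four corner posts — a bench. The slab sits at z = 397 with thickness 58, so the top is 397 + 58 = 455 mm.


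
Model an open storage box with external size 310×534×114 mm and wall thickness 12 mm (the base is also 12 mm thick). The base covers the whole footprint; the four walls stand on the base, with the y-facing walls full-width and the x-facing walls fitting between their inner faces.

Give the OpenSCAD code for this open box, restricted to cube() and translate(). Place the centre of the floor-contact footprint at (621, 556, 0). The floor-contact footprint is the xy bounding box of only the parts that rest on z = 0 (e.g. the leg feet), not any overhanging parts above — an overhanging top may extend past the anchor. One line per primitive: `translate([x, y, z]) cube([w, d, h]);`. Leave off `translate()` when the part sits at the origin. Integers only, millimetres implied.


translate([466, 289, 0]) cube([310, 534, 12]);
translate([466, 289, 12]) cube([310, 12, 102]);
translate([466, 811, 12]) cube([310, 12, 102]);
translate([466, 301, 12]) cube([12, 510, 102]);
translate([764, 301, 12]) cube([12, 510, 102]);


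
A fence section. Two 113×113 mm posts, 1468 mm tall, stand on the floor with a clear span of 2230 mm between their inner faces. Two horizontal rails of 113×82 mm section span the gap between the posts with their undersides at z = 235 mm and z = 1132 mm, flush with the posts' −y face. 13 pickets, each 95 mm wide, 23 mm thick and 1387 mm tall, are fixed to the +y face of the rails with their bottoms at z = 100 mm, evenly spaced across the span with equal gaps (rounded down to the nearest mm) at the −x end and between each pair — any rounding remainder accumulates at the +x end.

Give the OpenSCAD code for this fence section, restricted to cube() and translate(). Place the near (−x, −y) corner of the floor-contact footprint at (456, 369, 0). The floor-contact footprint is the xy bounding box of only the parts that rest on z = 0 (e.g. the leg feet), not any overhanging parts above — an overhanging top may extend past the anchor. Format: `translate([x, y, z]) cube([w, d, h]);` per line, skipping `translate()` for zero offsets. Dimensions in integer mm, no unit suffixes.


translate([456, 369, 0]) cube([113, 113, 1468]);
translate([2799, 369, 0]) cube([113, 113, 1468]);
translate([569, 369, 235]) cube([2230, 113, 82]);
translate([569, 369, 1132]) cube([2230, 113, 82]);
translate([640, 482, 100]) cube([95, 23, 1387]);
translate([806, 482, 100]) cube([95, 23, 1387]);
translate([972, 482, 100]) cube([95, 23, 1387]);
translate([1138, 482, 100]) cube([95, 23, 1387]);
translate([1304, 482, 100]) cube([95, 23, 1387]);
translate([1470, 482, 100]) cube([95, 23, 1387]);
translate([1636, 482, 100]) cube([95, 23, 1387]);
translate([1802, 482, 100]) cube([95, 23, 1387]);
translate([1968, 482, 100]) cube([95, 23, 1387]);
translate([2134, 482, 100]) cube([95, 23, 1387]);
translate([2300, 482, 100]) cube([95, 23, 1387]);
translate([2466, 482, 100]) cube([95, 23, 1387]);
translate([2632, 482, 100]) cube([95, 23, 1387]);


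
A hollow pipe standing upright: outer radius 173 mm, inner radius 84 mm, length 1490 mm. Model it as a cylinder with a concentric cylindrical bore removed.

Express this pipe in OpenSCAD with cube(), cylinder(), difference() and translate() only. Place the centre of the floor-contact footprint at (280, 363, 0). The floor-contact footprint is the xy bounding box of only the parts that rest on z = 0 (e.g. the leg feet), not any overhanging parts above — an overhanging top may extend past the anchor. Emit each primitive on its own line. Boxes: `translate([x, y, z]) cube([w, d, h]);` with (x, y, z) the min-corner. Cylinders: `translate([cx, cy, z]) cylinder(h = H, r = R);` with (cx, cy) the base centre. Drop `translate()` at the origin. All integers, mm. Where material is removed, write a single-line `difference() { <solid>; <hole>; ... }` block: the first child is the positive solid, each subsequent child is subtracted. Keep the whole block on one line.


difference() { translate([280, 363, 0]) cylinder(h = 1490, r = 173); translate([280, 363, 0]) cylinder(h = 1490, r = 84); }


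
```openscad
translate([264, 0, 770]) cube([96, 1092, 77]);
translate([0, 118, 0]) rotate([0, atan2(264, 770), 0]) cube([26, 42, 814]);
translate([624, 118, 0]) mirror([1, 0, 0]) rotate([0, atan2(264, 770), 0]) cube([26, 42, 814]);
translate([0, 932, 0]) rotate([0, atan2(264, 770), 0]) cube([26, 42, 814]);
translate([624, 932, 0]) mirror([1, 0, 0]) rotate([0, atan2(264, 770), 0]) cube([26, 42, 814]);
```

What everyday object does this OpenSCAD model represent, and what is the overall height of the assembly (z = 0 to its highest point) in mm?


A sawhorse. The overall height is 847 mm.

A beam across two mirrored pairs of raked legs — a sawhorse. The beam's underside is at z = 770 (matching the legs' vertical rise in atan2(264, 770)) and the beam is 77 mm tall, so its top is at 770 + 77 = 847 mm. The raked legs top out at the beam's underside, so that is the highest point.


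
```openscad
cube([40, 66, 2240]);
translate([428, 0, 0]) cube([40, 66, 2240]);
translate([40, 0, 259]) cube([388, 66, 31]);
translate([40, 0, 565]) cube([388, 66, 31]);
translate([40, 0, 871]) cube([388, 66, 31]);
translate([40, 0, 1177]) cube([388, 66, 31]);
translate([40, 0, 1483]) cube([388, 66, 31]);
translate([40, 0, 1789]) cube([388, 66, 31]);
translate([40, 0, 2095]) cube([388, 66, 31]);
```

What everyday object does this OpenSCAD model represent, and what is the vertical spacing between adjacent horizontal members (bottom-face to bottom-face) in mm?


A ladder. The rung spacing is 306 mm.

Two tall 40×66 posts with 7 short bars between them — a ladder. Adjacent rungs sit at z = 259 and z = 565, so the spacing is 565 − 259 = 306 mm.


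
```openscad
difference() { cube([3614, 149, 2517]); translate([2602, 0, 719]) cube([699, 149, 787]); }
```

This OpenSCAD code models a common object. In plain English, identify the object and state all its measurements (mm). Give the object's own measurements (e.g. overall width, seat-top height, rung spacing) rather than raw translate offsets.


A wall 3614 mm long (x), 149 mm thick (y), 2517 mm tall, with a rectangular window opening cut through it. The opening is 699 mm wide and 787 mm tall; its sill is at z = 719 mm and its near (−x) edge is 2602 mm from the wall's −x end. The opening passes through the full wall thickness.


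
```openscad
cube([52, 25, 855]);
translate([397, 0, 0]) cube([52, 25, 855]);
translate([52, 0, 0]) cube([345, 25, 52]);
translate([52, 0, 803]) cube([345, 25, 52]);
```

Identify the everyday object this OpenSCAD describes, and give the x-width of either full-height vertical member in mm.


A picture frame. The border width is 52 mm.

Four thin pieces enclosing a rectangular opening — a picture frame. The two full-height stiles are 855 mm tall; the top rail sits at z = 803 and is 52 mm tall, so the border above the opening is 855 − 803 = 52 mm, matching the stile x-width.


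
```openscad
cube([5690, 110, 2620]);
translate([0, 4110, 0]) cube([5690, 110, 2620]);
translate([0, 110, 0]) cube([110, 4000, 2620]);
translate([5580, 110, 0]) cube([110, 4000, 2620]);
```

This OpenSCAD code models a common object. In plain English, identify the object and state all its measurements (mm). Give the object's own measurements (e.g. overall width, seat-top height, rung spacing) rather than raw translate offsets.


The wall frame of a small rectangular building: four walls, each 2620 mm tall and 110 mm thick, enclosing a footprint 5690 mm (x) by 4220 mm (y) outside-to-outside, with no floor or roof. The front and back walls (the −y and +y sides) span the full width; the two side walls fit between them.


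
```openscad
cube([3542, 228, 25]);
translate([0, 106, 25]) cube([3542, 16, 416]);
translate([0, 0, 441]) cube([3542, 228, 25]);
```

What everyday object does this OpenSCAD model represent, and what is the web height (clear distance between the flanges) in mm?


An I-beam. The web height is 416 mm.

Two wide flanges with a thin centred web — an I-beam. Overall 466 mm minus two 25 mm flanges gives a web of 466 − 2·25 = 416 mm.


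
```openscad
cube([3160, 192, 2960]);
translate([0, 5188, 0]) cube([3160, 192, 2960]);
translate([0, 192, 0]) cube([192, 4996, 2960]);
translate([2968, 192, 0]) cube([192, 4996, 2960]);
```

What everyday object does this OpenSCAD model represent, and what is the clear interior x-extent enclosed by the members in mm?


A house (or room) frame. The interior width is 2776 mm.

Four 2960 mm walls enclosing a rectangle with no floor or roof — a room or house frame. Outside width is 3160 mm and wall thickness is 192 mm, so the interior width is 3160 − 2 × 192 = 2776 mm.


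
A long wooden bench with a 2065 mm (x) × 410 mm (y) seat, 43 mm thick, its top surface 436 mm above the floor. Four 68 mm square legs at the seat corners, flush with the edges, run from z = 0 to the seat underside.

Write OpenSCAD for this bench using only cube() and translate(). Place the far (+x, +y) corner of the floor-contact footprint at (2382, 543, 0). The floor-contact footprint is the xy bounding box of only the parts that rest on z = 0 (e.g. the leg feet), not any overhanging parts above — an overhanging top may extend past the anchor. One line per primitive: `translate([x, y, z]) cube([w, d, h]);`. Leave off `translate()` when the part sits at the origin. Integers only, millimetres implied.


// leg_h = 436 − 43 = 393
translate([317, 133, 393]) cube([2065, 410, 43]);
translate([317, 133, 0]) cube([68, 68, 393]);
translate([317, 475, 0]) cube([68, 68, 393]);
translate([2314, 133, 0]) cube([68, 68, 393]);
translate([2314, 475, 0]) cube([68, 68, 393]);


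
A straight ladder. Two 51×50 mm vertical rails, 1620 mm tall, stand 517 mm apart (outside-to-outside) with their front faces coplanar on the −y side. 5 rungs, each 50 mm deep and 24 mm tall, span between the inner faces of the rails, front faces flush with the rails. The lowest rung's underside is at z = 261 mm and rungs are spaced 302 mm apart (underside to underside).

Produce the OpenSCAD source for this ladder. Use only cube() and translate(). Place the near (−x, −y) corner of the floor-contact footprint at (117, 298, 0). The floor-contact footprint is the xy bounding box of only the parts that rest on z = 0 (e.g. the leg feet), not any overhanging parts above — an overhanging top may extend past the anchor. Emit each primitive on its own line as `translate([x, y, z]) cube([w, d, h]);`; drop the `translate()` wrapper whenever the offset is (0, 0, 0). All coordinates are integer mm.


// rung span = 517 - 2*51 = 415
// rung[k] z = 261 + k*302
translate([117, 298, 0]) cube([51, 50, 1620]);
translate([583, 298, 0]) cube([51, 50, 1620]);
translate([168, 298, 261]) cube([415, 50, 24]);
translate([168, 298, 563]) cube([415, 50, 24]);
translate([168, 298, 865]) cube([415, 50, 24]);
translate([168, 298, 1167]) cube([415, 50, 24]);
translate([168, 298, 1469]) cube([415, 50, 24]);


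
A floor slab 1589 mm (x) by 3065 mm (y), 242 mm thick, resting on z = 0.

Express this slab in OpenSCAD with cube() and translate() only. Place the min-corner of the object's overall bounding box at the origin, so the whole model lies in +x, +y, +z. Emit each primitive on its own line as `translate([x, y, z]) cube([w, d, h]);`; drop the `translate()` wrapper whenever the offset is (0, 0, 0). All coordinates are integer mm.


cube([1589, 3065, 242]);


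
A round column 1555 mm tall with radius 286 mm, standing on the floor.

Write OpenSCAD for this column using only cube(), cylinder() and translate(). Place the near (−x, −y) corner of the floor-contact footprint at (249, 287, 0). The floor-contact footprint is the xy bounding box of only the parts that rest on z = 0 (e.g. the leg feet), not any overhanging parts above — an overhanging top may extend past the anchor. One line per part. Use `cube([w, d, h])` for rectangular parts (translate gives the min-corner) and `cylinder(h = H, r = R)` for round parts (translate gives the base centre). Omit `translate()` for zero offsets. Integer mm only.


translate([535, 573, 0]) cylinder(h = 1555, r = 286);


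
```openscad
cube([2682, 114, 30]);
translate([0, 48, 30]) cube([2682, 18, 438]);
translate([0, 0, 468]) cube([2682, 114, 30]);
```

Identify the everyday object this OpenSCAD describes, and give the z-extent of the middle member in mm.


An I-beam. The web height is 438 mm.

Two wide flanges with a thin centred web — an I-beam. Overall 498 mm minus two 30 mm flanges gives a web of 498 − 2·30 = 438 mm.


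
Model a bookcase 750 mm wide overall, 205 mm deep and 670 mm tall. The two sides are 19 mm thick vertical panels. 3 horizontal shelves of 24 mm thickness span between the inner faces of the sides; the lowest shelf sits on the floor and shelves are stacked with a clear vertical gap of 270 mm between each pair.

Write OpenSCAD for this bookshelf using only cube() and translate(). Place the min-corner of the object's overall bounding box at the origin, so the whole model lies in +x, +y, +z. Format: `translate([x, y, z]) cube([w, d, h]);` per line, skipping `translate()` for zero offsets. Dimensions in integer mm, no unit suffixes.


cube([19, 205, 670]);
translate([731, 0, 0]) cube([19, 205, 670]);
translate([19, 0, 0]) cube([712, 205, 24]);
translate([19, 0, 294]) cube([712, 205, 24]);
translate([19, 0, 588]) cube([712, 205, 24]);


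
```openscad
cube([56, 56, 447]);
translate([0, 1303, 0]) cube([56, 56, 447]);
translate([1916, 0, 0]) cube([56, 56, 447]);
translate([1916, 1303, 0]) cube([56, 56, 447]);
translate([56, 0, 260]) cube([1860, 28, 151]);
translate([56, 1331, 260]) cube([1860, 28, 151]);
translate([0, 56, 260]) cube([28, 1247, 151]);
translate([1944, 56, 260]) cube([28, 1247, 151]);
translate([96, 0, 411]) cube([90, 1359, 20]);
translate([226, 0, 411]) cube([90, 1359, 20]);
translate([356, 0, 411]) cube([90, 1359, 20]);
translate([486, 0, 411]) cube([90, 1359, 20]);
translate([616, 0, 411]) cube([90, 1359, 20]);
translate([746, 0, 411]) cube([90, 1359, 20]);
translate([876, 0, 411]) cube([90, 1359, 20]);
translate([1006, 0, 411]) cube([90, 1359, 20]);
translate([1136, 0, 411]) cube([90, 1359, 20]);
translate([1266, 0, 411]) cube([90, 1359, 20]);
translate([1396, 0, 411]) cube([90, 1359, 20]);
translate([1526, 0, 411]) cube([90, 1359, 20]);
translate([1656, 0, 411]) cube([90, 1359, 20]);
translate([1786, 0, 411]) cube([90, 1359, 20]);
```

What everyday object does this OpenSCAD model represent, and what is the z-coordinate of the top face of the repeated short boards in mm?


A bed frame. The slat-top height is 431 mm.

Four posts, four rails, and a row of slats — a bed frame. Slats sit on the rails at z = 260 + 151 = 411; with slat thickness 20, the top is 431 mm.


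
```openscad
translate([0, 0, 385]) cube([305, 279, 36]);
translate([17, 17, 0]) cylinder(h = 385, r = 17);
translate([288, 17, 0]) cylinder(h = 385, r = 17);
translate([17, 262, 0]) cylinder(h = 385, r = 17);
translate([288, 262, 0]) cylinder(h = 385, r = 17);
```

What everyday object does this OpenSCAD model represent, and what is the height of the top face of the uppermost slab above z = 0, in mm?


A stool. The seat height is 421 mm.

A 305×279×36 slab at z = 385 on four corner cylinders — a stool. The seat top is 385 + 36 = 421 mm.


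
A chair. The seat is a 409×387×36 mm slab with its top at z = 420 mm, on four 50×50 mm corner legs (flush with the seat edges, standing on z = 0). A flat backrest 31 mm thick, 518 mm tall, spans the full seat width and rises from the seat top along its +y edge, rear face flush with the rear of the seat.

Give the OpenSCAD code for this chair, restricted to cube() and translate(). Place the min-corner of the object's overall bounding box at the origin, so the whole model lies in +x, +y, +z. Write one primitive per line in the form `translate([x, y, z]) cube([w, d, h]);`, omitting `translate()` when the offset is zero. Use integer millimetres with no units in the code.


translate([0, 0, 384]) cube([409, 387, 36]);
cube([50, 50, 384]);
translate([359, 0, 0]) cube([50, 50, 384]);
translate([0, 337, 0]) cube([50, 50, 384]);
translate([359, 337, 0]) cube([50, 50, 384]);
translate([0, 356, 420]) cube([409, 31, 518]);


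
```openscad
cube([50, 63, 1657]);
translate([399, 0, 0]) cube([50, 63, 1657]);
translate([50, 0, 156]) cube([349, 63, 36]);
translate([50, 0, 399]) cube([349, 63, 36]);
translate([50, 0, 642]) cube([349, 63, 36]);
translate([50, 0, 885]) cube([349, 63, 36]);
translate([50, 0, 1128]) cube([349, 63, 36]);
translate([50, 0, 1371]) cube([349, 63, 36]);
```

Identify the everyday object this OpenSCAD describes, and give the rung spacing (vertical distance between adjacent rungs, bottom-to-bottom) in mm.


A ladder. The rung spacing is 243 mm.

Two tall 50×63 posts with 6 short bars between them — a ladder. Adjacent rungs sit at z = 156 and z = 399, so the spacing is 399 − 156 = 243 mm.


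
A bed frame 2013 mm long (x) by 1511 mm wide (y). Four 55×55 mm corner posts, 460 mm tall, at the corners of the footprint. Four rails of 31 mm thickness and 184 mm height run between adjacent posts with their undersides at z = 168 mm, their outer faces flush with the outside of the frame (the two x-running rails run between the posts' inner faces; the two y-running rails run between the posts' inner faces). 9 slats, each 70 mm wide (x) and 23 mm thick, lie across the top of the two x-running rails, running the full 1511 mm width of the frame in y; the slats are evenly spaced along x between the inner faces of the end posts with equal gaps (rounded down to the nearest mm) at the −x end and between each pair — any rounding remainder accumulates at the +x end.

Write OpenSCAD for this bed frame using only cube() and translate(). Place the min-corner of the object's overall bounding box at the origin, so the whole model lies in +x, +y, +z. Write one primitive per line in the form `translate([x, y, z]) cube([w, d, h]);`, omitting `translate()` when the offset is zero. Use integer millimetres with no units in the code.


cube([55, 55, 460]);
translate([0, 1456, 0]) cube([55, 55, 460]);
translate([1958, 0, 0]) cube([55, 55, 460]);
translate([1958, 1456, 0]) cube([55, 55, 460]);
translate([55, 0, 168]) cube([1903, 31, 184]);
translate([55, 1480, 168]) cube([1903, 31, 184]);
translate([0, 55, 168]) cube([31, 1401, 184]);
translate([1982, 55, 168]) cube([31, 1401, 184]);
translate([182, 0, 352]) cube([70, 1511, 23]);
translate([379, 0, 352]) cube([70, 1511, 23]);
translate([576, 0, 352]) cube([70, 1511, 23]);
translate([773, 0, 352]) cube([70, 1511, 23]);
translate([970, 0, 352]) cube([70, 1511, 23]);
translate([1167, 0, 352]) cube([70, 1511, 23]);
translate([1364, 0, 352]) cube([70, 1511, 23]);
translate([1561, 0, 352]) cube([70, 1511, 23]);
translate([1758, 0, 352]) cube([70, 1511, 23]);


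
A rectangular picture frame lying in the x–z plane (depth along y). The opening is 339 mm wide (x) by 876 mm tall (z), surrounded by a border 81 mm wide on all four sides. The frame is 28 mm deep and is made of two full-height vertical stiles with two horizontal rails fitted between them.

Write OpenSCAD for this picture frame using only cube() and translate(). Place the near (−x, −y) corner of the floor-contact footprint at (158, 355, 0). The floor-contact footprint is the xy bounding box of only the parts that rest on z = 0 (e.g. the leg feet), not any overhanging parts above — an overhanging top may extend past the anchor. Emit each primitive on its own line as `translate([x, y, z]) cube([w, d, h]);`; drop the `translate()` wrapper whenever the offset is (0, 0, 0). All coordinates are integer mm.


translate([158, 355, 0]) cube([81, 28, 1038]);
translate([578, 355, 0]) cube([81, 28, 1038]);
translate([239, 355, 0]) cube([339, 28, 81]);
translate([239, 355, 957]) cube([339, 28, 81]);


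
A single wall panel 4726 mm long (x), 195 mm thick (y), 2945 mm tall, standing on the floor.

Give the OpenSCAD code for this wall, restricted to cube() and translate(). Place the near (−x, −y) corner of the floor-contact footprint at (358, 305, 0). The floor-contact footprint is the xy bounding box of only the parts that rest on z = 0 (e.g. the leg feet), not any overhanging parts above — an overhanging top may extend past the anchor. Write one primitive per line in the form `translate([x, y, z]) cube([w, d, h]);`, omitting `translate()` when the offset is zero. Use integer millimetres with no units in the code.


translate([358, 305, 0]) cube([4726, 195, 2945]);


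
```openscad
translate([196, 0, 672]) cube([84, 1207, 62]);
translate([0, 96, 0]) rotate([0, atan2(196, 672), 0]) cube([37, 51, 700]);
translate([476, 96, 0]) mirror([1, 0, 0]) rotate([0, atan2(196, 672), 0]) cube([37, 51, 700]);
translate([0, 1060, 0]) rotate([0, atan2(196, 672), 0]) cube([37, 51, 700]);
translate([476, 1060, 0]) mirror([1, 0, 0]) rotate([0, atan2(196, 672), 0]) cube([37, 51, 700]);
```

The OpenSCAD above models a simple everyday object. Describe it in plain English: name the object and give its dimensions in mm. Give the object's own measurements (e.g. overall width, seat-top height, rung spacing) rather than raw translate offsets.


A sawhorse. A 84×1207×62 mm beam (x, y, z) sits on two A-frame leg pairs. Each pair is two raked legs of 37×51 mm section (51 mm along y) splaying symmetrically in x. Each leg rises 672 mm vertically over 196 mm of horizontal reach and is 700 mm long along its own axis. Every leg's outer bottom edge rests on the floor and its outer top edge meets a bottom edge of the beam — the left legs (tilting toward +x) meet the beam's −x bottom edge, the right legs (their mirror images, tilting toward −x) meet its +x bottom edge — so the leg tops tuck under the beam, the beam's underside is 672 mm above the floor, and the feet are 476 mm apart outside-to-outside with the beam centred between them. The two leg pairs are set in 96 mm from either end of the beam.


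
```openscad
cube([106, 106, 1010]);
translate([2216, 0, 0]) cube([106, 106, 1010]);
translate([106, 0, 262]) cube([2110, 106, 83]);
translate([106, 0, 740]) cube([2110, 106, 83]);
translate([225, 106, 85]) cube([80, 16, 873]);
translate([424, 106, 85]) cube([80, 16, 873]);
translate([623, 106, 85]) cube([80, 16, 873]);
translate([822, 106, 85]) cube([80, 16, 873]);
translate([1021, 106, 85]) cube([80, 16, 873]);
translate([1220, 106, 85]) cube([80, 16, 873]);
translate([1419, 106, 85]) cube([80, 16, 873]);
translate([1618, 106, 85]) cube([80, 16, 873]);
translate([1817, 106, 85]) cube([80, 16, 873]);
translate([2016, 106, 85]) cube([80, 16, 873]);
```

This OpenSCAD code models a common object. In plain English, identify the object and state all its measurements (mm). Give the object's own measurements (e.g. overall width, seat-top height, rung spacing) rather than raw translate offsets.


A fence section. Two 106×106 mm posts, 1010 mm tall, stand on the floor with a clear span of 2110 mm between their inner faces. Two horizontal rails of 106×83 mm section span the gap between the posts with their undersides at z = 262 mm and z = 740 mm, flush with the posts' −y face. 10 pickets, each 80 mm wide, 16 mm thick and 873 mm tall, are fixed to the +y face of the rails with their bottoms at z = 85 mm, spaced across the span with a 119 mm gap after the −x post and between neighbouring pickets, with 120 mm left before the +x post.


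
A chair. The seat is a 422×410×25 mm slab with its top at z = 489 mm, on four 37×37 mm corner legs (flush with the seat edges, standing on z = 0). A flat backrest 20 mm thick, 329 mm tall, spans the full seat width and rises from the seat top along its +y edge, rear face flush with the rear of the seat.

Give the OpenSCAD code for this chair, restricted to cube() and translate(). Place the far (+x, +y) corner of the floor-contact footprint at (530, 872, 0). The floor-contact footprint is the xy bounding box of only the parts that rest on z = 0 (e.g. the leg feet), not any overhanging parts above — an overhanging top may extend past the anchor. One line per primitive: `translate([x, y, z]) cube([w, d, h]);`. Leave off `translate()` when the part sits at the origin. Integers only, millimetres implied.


translate([108, 462, 464]) cube([422, 410, 25]);
translate([108, 462, 0]) cube([37, 37, 464]);
translate([493, 462, 0]) cube([37, 37, 464]);
translate([108, 835, 0]) cube([37, 37, 464]);
translate([493, 835, 0]) cube([37, 37, 464]);
translate([108, 852, 489]) cube([422, 20, 329]);


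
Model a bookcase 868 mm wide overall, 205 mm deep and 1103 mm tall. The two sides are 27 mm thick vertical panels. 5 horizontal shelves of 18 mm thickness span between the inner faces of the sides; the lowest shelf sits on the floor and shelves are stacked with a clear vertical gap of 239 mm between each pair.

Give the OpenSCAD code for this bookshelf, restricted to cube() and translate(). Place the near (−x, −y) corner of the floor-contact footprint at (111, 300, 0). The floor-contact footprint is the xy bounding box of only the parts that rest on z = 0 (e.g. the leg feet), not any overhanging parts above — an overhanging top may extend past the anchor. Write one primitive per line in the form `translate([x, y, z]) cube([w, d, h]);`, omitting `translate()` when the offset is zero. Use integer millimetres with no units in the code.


translate([111, 300, 0]) cube([27, 205, 1103]);
translate([952, 300, 0]) cube([27, 205, 1103]);
translate([138, 300, 0]) cube([814, 205, 18]);
translate([138, 300, 257]) cube([814, 205, 18]);
translate([138, 300, 514]) cube([814, 205, 18]);
translate([138, 300, 771]) cube([814, 205, 18]);
translate([138, 300, 1028]) cube([814, 205, 18]);


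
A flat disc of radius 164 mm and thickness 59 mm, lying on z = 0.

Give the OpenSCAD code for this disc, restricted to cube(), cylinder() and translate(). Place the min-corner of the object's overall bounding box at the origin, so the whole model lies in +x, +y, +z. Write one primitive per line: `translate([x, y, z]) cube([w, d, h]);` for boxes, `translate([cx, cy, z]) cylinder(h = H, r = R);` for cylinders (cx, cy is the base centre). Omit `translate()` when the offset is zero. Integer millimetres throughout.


translate([164, 164, 0]) cylinder(h = 59, r = 164);


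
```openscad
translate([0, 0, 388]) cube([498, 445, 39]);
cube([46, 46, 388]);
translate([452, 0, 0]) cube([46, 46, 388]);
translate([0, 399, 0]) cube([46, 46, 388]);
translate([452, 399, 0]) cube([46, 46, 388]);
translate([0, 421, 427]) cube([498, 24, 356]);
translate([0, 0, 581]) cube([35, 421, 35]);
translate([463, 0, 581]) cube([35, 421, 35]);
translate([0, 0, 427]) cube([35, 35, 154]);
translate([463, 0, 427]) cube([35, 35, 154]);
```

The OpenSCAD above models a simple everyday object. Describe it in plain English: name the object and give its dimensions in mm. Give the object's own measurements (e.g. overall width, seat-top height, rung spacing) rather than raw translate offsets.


A chair. The seat is a 498×445×39 mm slab with its top at z = 427 mm, on four 46×46 mm corner legs (flush with the seat edges, standing on z = 0). A flat backrest 24 mm thick, 356 mm tall, spans the full seat width and rises from the seat top along its +y edge, rear face flush with the rear of the seat. Two armrests of 35×35 mm section run along each side from the seat's front edge to the front of the backrest, top faces 189 mm above the seat top and outer faces flush with the seat's x-edges; a 35×35 mm post under the front of each armrest stands on the seat at the front corner.


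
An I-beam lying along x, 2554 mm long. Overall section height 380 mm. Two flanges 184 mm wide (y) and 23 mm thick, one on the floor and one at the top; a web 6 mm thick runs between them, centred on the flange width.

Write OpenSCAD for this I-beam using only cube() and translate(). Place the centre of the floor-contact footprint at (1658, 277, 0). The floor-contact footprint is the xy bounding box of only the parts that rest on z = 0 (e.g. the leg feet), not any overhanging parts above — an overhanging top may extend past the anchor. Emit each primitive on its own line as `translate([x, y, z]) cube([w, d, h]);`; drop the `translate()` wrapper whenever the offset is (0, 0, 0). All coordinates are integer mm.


translate([381, 185, 0]) cube([2554, 184, 23]);
translate([381, 274, 23]) cube([2554, 6, 334]);
translate([381, 185, 357]) cube([2554, 184, 23]);


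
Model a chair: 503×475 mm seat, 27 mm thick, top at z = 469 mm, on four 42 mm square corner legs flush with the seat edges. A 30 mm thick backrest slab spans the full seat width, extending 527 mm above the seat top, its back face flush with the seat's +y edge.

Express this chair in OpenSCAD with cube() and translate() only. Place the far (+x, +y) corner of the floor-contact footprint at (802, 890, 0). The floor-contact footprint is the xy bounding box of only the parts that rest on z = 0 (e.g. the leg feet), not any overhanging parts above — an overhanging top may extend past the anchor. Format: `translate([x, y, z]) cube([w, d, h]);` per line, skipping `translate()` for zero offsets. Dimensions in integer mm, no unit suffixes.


// leg_h = 469 - 27 = 442
translate([299, 415, 442]) cube([503, 475, 27]);
translate([299, 415, 0]) cube([42, 42, 442]);
translate([760, 415, 0]) cube([42, 42, 442]);
translate([299, 848, 0]) cube([42, 42, 442]);
translate([760, 848, 0]) cube([42, 42, 442]);
translate([299, 860, 469]) cube([503, 30, 527]);


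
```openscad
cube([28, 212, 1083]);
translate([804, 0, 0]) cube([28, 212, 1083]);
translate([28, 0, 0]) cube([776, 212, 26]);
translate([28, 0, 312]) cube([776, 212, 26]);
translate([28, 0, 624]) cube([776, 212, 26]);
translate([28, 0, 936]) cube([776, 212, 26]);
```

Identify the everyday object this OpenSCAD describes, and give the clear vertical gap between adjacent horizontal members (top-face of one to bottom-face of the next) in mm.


A bookshelf. The clear shelf gap is 286 mm.

Two tall side panels with 4 horizontal boards between them — a bookshelf. The first two shelf undersides are at z = 0 and z = 312; with shelf thickness 26, the clear gap is 312 − 0 − 26 = 286 mm.


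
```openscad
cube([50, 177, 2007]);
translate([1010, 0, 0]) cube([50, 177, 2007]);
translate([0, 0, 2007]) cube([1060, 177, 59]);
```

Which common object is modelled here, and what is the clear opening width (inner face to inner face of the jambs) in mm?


A door frame. The clear opening width is 960 mm.

Two 2007 mm tall posts with a header on top — a door frame. The left jamb is 50 mm wide at x = 0; the right jamb starts at x = 1010. The clear opening is 1010 − 50 = 960 mm.


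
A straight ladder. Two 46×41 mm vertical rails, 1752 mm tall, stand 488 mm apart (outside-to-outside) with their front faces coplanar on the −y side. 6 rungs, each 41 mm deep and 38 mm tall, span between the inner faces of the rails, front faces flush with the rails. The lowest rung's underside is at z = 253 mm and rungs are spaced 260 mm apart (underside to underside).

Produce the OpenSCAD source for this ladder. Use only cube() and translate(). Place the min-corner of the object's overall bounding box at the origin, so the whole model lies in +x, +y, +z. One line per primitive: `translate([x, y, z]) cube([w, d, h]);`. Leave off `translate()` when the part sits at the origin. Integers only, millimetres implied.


cube([46, 41, 1752]);
translate([442, 0, 0]) cube([46, 41, 1752]);
translate([46, 0, 253]) cube([396, 41, 38]);
translate([46, 0, 513]) cube([396, 41, 38]);
translate([46, 0, 773]) cube([396, 41, 38]);
translate([46, 0, 1033]) cube([396, 41, 38]);
translate([46, 0, 1293]) cube([396, 41, 38]);
translate([46, 0, 1553]) cube([396, 41, 38]);


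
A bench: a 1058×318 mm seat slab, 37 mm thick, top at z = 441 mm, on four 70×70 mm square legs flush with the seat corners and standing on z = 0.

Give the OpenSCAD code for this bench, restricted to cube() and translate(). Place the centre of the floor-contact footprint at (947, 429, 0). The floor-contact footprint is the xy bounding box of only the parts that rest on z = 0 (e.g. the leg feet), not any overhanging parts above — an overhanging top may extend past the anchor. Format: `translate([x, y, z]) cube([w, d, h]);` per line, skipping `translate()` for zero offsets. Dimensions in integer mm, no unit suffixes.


translate([418, 270, 404]) cube([1058, 318, 37]);
translate([418, 270, 0]) cube([70, 70, 404]);
translate([418, 518, 0]) cube([70, 70, 404]);
translate([1406, 270, 0]) cube([70, 70, 404]);
translate([1406, 518, 0]) cube([70, 70, 404]);


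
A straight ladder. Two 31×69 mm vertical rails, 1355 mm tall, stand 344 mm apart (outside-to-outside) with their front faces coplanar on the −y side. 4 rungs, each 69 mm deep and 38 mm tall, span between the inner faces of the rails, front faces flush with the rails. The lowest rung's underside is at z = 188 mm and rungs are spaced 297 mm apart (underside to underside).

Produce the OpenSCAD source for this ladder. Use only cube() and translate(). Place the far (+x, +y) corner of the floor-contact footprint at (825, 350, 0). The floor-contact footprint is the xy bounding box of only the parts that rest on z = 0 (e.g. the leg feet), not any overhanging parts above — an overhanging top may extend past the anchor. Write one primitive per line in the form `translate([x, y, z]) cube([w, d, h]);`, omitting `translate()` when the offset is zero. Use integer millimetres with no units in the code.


translate([481, 281, 0]) cube([31, 69, 1355]);
translate([794, 281, 0]) cube([31, 69, 1355]);
translate([512, 281, 188]) cube([282, 69, 38]);
translate([512, 281, 485]) cube([282, 69, 38]);
translate([512, 281, 782]) cube([282, 69, 38]);
translate([512, 281, 1079]) cube([282, 69, 38]);


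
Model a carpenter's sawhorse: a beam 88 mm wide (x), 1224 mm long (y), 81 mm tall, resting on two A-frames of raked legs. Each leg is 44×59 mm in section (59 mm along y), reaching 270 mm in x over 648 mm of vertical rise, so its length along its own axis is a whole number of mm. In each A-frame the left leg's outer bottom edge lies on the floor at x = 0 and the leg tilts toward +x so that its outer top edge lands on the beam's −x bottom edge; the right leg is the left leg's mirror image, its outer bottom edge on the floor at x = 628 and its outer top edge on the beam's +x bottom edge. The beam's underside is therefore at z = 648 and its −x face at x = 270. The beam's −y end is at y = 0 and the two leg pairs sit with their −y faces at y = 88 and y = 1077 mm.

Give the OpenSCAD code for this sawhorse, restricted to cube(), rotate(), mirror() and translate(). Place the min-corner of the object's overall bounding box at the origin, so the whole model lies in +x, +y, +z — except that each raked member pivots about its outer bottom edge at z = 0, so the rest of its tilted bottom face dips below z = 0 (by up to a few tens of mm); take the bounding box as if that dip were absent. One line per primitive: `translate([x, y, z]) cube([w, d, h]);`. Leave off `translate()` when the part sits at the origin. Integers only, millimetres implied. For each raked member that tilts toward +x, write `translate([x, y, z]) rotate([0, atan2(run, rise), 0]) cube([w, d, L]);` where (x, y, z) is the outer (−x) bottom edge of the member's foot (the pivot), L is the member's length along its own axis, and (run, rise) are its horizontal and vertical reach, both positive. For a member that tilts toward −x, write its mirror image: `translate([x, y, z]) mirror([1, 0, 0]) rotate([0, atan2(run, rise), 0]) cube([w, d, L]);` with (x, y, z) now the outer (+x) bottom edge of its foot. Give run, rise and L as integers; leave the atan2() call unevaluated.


translate([270, 0, 648]) cube([88, 1224, 81]);
translate([0, 88, 0]) rotate([0, atan2(270, 648), 0]) cube([44, 59, 702]);
translate([628, 88, 0]) mirror([1, 0, 0]) rotate([0, atan2(270, 648), 0]) cube([44, 59, 702]);
translate([0, 1077, 0]) rotate([0, atan2(270, 648), 0]) cube([44, 59, 702]);
translate([628, 1077, 0]) mirror([1, 0, 0]) rotate([0, atan2(270, 648), 0]) cube([44, 59, 702]);
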